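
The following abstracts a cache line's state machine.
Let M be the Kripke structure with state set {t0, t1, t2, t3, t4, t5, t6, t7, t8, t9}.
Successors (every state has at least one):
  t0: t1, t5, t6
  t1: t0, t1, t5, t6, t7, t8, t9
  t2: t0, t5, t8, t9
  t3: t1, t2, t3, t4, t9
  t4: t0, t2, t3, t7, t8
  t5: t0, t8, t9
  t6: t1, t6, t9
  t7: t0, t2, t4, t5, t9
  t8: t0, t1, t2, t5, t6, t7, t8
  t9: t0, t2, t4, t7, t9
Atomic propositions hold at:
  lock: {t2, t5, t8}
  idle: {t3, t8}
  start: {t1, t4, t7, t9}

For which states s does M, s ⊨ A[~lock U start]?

Sat(~lock) = {t0, t1, t3, t4, t6, t7, t9}
A[~lock U start]: least fixpoint, start Z0 = Sat(start) = {t1, t4, t7, t9}, add states in Sat(~lock) with every successor in Z. Already a fixed point.
Sat(A[~lock U start]) = {t1, t4, t7, t9}

{t1, t4, t7, t9}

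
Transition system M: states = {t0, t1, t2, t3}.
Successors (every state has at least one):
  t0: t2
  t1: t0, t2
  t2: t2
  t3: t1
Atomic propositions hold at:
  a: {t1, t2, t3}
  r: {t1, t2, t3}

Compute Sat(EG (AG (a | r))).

Sat(a | r) = {t1, t2, t3}
AG (a | r): greatest fixpoint, start Z0 = {t1, t2, t3}, keep only states in Sat with every successor in Z. Z1 = {t2, t3}; Z2 = {t2}; fixed.
Sat(AG (a | r)) = {t2}
EG (AG (a | r)): greatest fixpoint, start Z0 = {t2}, keep only states in Sat with some successor in Z. Already a fixed point.
Sat(EG (AG (a | r))) = {t2}

{t2}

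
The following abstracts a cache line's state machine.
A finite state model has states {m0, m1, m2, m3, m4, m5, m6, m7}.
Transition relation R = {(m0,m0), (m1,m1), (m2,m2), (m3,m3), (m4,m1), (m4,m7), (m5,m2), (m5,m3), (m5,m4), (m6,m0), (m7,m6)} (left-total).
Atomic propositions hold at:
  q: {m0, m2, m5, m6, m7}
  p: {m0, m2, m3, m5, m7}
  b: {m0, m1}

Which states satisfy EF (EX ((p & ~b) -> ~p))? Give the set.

{m0, m1, m4, m5, m6, m7}

Sat(~b) = {m2, m3, m4, m5, m6, m7}
Sat(p & ~b) = {m2, m3, m5, m7}
Sat(~p) = {m1, m4, m6}
Sat((p & ~b) -> ~p) = {m0, m1, m4, m6}
Sat(EX ((p & ~b) -> ~p)) = {s : some successor in {m0, m1, m4, m6}} = {m0, m1, m4, m5, m6, m7}
EF (EX ((p & ~b) -> ~p)): least fixpoint, start Z0 = {m0, m1, m4, m5, m6, m7}, add states with some successor in Z. Already a fixed point.
Sat(EF (EX ((p & ~b) -> ~p))) = {m0, m1, m4, m5, m6, m7}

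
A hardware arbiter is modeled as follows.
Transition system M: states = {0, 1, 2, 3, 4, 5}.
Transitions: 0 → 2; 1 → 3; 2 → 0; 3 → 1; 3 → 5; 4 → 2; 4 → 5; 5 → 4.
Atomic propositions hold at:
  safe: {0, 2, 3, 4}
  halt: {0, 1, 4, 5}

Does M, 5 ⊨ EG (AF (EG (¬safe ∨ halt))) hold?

Sat(¬safe) = {1, 5}
Sat(¬safe ∨ halt) = {0, 1, 4, 5}
EG (¬safe ∨ halt): greatest fixpoint, start Z0 = {0, 1, 4, 5}, keep only states in Sat with some successor in Z. Z1 = {4, 5}; fixed.
Sat(EG (¬safe ∨ halt)) = {4, 5}
AF (EG (¬safe ∨ halt)): least fixpoint, start Z0 = {4, 5}, add states with every successor in Z. Already a fixed point.
Sat(AF (EG (¬safe ∨ halt))) = {4, 5}
EG (AF (EG (¬safe ∨ halt))): greatest fixpoint, start Z0 = {4, 5}, keep only states in Sat with some successor in Z. Already a fixed point.
Sat(EG (AF (EG (¬safe ∨ halt)))) = {4, 5}
5 ∈ Sat(EG (AF (EG (¬safe ∨ halt)))) = {4, 5}, so the formula holds at 5.

Yes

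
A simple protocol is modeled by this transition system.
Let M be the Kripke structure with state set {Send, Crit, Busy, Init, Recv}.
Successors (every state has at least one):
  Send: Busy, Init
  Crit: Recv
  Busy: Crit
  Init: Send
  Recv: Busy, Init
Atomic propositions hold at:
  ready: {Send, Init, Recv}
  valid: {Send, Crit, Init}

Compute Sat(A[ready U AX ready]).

{Crit, Init}

Sat(AX ready) = {s : every successor in {Send, Init, Recv}} = {Crit, Init}
A[ready U AX ready]: least fixpoint, start Z0 = Sat(AX ready) = {Crit, Init}, add states in Sat(ready) with every successor in Z. Already a fixed point.
Sat(A[ready U AX ready]) = {Crit, Init}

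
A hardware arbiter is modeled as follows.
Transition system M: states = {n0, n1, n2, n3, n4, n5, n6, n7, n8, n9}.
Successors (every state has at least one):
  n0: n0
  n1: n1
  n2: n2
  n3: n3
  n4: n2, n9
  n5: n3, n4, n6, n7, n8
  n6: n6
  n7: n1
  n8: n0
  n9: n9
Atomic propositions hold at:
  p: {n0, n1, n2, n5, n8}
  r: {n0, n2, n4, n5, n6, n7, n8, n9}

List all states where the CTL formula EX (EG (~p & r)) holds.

{n4, n5, n6, n9}

Sat(~p) = {n3, n4, n6, n7, n9}
Sat(~p & r) = {n4, n6, n7, n9}
EG (~p & r): greatest fixpoint, start Z0 = {n4, n6, n7, n9}, keep only states in Sat with some successor in Z. Z1 = {n4, n6, n9}; fixed.
Sat(EG (~p & r)) = {n4, n6, n9}
Sat(EX (EG (~p & r))) = {s : some successor in {n4, n6, n9}} = {n4, n5, n6, n9}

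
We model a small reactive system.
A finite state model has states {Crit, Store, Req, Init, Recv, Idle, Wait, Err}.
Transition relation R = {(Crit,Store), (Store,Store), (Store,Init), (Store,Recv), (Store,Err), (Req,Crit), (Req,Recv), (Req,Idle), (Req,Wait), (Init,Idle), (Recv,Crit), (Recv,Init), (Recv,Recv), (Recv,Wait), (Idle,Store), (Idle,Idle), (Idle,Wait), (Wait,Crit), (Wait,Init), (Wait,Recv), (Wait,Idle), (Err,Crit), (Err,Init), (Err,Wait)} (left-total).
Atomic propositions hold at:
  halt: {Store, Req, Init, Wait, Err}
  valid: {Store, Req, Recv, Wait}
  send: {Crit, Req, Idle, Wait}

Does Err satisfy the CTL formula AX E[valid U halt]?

No

E[valid U halt]: least fixpoint, start Z0 = Sat(halt) = {Store, Req, Init, Wait, Err}, add states in Sat(valid) with some successor in Z. Z1 = {Store, Req, Init, Recv, Wait, Err}; fixed.
Sat(E[valid U halt]) = {Store, Req, Init, Recv, Wait, Err}
Sat(AX E[valid U halt]) = {s : every successor in {Store, Req, Init, Recv, Wait, Err}} = {Crit, Store}
Err ∉ Sat(AX E[valid U halt]) = {Crit, Store}, so the formula does not hold at Err.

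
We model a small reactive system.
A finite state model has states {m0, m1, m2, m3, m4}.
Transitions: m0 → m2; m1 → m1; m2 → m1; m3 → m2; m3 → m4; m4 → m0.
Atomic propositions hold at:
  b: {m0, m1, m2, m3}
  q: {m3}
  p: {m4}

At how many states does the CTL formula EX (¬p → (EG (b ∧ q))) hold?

Sat(¬p) = {m0, m1, m2, m3}
Sat(b ∧ q) = {m3}
EG (b ∧ q): greatest fixpoint, start Z0 = {m3}, keep only states in Sat with some successor in Z. Z1 = ∅; fixed.
Sat(EG (b ∧ q)) = ∅
Sat(¬p → (EG (b ∧ q))) = {m4}
Sat(EX (¬p → (EG (b ∧ q)))) = {s : some successor in {m4}} = {m3}
|Sat(EX (¬p → (EG (b ∧ q))))| = |{m3}| = 1.

1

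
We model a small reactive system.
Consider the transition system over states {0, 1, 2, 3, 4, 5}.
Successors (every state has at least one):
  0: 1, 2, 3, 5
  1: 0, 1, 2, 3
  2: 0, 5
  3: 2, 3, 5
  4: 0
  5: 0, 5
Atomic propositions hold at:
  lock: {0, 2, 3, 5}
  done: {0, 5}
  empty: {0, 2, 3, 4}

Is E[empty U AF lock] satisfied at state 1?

AF lock: least fixpoint, start Z0 = {0, 2, 3, 5}, add states with every successor in Z. Z1 = {0, 2, 3, 4, 5}; fixed.
Sat(AF lock) = {0, 2, 3, 4, 5}
E[empty U AF lock]: least fixpoint, start Z0 = Sat(AF lock) = {0, 2, 3, 4, 5}, add states in Sat(empty) with some successor in Z. Already a fixed point.
Sat(E[empty U AF lock]) = {0, 2, 3, 4, 5}
1 ∉ Sat(E[empty U AF lock]) = {0, 2, 3, 4, 5}, so the formula does not hold at 1.

No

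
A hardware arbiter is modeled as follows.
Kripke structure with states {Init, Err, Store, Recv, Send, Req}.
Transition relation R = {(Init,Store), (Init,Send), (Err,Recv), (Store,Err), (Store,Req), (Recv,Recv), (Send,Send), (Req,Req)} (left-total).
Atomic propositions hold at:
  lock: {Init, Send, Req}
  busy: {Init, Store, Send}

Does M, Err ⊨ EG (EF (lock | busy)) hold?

Sat(lock | busy) = {Init, Store, Send, Req}
EF (lock | busy): least fixpoint, start Z0 = {Init, Store, Send, Req}, add states with some successor in Z. Already a fixed point.
Sat(EF (lock | busy)) = {Init, Store, Send, Req}
EG (EF (lock | busy)): greatest fixpoint, start Z0 = {Init, Store, Send, Req}, keep only states in Sat with some successor in Z. Already a fixed point.
Sat(EG (EF (lock | busy))) = {Init, Store, Send, Req}
Err ∉ Sat(EG (EF (lock | busy))) = {Init, Store, Send, Req}, so the formula does not hold at Err.

No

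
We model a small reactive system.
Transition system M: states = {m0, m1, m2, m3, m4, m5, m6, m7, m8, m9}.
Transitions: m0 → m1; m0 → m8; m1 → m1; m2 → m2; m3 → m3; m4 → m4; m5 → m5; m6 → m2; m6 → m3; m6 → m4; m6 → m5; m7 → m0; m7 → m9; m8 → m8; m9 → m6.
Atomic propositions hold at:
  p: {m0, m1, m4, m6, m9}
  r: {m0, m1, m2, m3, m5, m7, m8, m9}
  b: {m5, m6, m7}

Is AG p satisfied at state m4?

AG p: greatest fixpoint, start Z0 = {m0, m1, m4, m6, m9}, keep only states in Sat with every successor in Z. Z1 = {m1, m4, m9}; Z2 = {m1, m4}; fixed.
Sat(AG p) = {m1, m4}
m4 ∈ Sat(AG p) = {m1, m4}, so the formula holds at m4.

Yes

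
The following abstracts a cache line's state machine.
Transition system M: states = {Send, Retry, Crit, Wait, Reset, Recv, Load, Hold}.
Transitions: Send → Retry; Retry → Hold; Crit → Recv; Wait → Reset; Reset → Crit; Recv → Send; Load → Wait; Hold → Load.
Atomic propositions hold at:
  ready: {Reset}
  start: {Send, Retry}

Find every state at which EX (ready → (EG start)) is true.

{Send, Retry, Crit, Reset, Recv, Load, Hold}

EG start: greatest fixpoint, start Z0 = {Send, Retry}, keep only states in Sat with some successor in Z. Z1 = {Send}; Z2 = ∅; fixed.
Sat(EG start) = ∅
Sat(ready → (EG start)) = {Send, Retry, Crit, Wait, Recv, Load, Hold}
Sat(EX (ready → (EG start))) = {s : some successor in {Send, Retry, Crit, Wait, Recv, Load, Hold}} = {Send, Retry, Crit, Reset, Recv, Load, Hold}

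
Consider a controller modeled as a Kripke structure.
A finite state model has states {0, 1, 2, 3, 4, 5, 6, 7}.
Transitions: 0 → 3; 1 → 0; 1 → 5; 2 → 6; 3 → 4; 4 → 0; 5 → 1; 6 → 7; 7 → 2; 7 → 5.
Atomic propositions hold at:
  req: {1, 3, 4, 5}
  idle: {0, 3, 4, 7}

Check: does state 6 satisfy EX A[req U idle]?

A[req U idle]: least fixpoint, start Z0 = Sat(idle) = {0, 3, 4, 7}, add states in Sat(req) with every successor in Z. Already a fixed point.
Sat(A[req U idle]) = {0, 3, 4, 7}
Sat(EX A[req U idle]) = {s : some successor in {0, 3, 4, 7}} = {0, 1, 3, 4, 6}
6 ∈ Sat(EX A[req U idle]) = {0, 1, 3, 4, 6}, so the formula holds at 6.

Yes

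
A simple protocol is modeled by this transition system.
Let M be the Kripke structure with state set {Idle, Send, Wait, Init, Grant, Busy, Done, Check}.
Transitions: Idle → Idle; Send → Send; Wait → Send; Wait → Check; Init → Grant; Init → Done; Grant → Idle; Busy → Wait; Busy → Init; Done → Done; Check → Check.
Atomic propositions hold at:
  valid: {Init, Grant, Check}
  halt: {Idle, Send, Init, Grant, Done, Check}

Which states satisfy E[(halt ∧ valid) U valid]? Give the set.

{Init, Grant, Check}

Sat(halt ∧ valid) = {Init, Grant, Check}
E[(halt ∧ valid) U valid]: least fixpoint, start Z0 = Sat(valid) = {Init, Grant, Check}, add states in Sat(halt ∧ valid) with some successor in Z. Already a fixed point.
Sat(E[(halt ∧ valid) U valid]) = {Init, Grant, Check}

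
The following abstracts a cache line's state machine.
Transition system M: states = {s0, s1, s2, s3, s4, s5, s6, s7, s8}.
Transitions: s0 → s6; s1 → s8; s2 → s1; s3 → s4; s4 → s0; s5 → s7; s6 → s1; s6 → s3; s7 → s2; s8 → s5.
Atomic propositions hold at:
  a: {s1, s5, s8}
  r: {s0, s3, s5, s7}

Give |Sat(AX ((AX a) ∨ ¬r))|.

5

Sat(AX a) = {s : every successor in {s1, s5, s8}} = {s1, s2, s8}
Sat(¬r) = {s1, s2, s4, s6, s8}
Sat((AX a) ∨ ¬r) = {s1, s2, s4, s6, s8}
Sat(AX ((AX a) ∨ ¬r)) = {s : every successor in {s1, s2, s4, s6, s8}} = {s0, s1, s2, s3, s7}
|Sat(AX ((AX a) ∨ ¬r))| = |{s0, s1, s2, s3, s7}| = 5.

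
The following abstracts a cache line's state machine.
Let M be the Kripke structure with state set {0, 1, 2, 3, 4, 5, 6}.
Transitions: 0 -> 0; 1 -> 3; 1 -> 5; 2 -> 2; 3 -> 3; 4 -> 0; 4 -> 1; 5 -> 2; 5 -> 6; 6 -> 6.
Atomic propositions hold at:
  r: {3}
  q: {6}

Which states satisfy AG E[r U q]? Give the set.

E[r U q]: least fixpoint, start Z0 = Sat(q) = {6}, add states in Sat(r) with some successor in Z. Already a fixed point.
Sat(E[r U q]) = {6}
AG E[r U q]: greatest fixpoint, start Z0 = {6}, keep only states in Sat with every successor in Z. Already a fixed point.
Sat(AG E[r U q]) = {6}

{6}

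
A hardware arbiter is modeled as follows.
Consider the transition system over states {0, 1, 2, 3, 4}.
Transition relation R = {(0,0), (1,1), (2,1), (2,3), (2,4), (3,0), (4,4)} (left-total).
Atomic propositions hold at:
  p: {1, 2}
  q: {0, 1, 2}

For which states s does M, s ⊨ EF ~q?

Sat(~q) = {3, 4}
EF ~q: least fixpoint, start Z0 = {3, 4}, add states with some successor in Z. Z1 = {2, 3, 4}; fixed.
Sat(EF ~q) = {2, 3, 4}

{2, 3, 4}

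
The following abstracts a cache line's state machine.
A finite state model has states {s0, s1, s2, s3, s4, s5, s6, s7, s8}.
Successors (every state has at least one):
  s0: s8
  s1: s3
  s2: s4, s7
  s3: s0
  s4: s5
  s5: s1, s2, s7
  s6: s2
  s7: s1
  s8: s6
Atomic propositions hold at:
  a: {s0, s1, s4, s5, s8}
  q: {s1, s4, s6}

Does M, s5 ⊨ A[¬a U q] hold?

No

Sat(¬a) = {s2, s3, s6, s7}
A[¬a U q]: least fixpoint, start Z0 = Sat(q) = {s1, s4, s6}, add states in Sat(¬a) with every successor in Z. Z1 = {s1, s4, s6, s7}; Z2 = {s1, s2, s4, s6, s7}; fixed.
Sat(A[¬a U q]) = {s1, s2, s4, s6, s7}
s5 ∉ Sat(A[¬a U q]) = {s1, s2, s4, s6, s7}, so the formula does not hold at s5.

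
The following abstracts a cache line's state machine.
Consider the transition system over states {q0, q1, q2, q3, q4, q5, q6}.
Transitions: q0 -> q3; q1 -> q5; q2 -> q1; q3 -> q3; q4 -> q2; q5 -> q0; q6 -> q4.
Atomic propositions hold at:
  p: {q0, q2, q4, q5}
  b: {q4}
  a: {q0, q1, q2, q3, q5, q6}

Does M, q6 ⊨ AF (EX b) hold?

Yes

Sat(EX b) = {s : some successor in {q4}} = {q6}
AF (EX b): least fixpoint, start Z0 = {q6}, add states with every successor in Z. Already a fixed point.
Sat(AF (EX b)) = {q6}
q6 ∈ Sat(AF (EX b)) = {q6}, so the formula holds at q6.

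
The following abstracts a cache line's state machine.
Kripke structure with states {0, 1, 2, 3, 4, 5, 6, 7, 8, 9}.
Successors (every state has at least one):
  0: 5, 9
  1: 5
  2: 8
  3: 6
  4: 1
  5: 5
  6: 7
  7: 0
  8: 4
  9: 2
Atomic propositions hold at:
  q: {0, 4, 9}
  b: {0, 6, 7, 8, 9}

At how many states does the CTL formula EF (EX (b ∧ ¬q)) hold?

Sat(¬q) = {1, 2, 3, 5, 6, 7, 8}
Sat(b ∧ ¬q) = {6, 7, 8}
Sat(EX (b ∧ ¬q)) = {s : some successor in {6, 7, 8}} = {2, 3, 6}
EF (EX (b ∧ ¬q)): least fixpoint, start Z0 = {2, 3, 6}, add states with some successor in Z. Z1 = {2, 3, 6, 9}; Z2 = {0, 2, 3, 6, 9}; Z3 = {0, 2, 3, 6, 7, 9}; fixed.
Sat(EF (EX (b ∧ ¬q))) = {0, 2, 3, 6, 7, 9}
|Sat(EF (EX (b ∧ ¬q)))| = |{0, 2, 3, 6, 7, 9}| = 6.

6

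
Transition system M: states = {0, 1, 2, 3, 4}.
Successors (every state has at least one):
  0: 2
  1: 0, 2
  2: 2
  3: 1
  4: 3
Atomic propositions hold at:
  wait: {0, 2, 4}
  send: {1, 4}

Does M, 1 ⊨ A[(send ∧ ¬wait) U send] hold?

Sat(¬wait) = {1, 3}
Sat(send ∧ ¬wait) = {1}
A[(send ∧ ¬wait) U send]: least fixpoint, start Z0 = Sat(send) = {1, 4}, add states in Sat(send ∧ ¬wait) with every successor in Z. Already a fixed point.
Sat(A[(send ∧ ¬wait) U send]) = {1, 4}
1 ∈ Sat(A[(send ∧ ¬wait) U send]) = {1, 4}, so the formula holds at 1.

Yes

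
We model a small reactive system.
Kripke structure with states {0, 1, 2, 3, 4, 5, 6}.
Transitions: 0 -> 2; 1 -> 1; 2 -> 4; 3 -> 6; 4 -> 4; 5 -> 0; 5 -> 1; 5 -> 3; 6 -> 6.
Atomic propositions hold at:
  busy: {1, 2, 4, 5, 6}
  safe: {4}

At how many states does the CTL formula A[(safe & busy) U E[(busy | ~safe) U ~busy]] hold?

Sat(safe & busy) = {4}
Sat(~safe) = {0, 1, 2, 3, 5, 6}
Sat(busy | ~safe) = {0, 1, 2, 3, 4, 5, 6}
Sat(~busy) = {0, 3}
E[(busy | ~safe) U ~busy]: least fixpoint, start Z0 = Sat(~busy) = {0, 3}, add states in Sat(busy | ~safe) with some successor in Z. Z1 = {0, 3, 5}; fixed.
Sat(E[(busy | ~safe) U ~busy]) = {0, 3, 5}
A[(safe & busy) U E[(busy | ~safe) U ~busy]]: least fixpoint, start Z0 = Sat(E[(busy | ~safe) U ~busy]) = {0, 3, 5}, add states in Sat(safe & busy) with every successor in Z. Already a fixed point.
Sat(A[(safe & busy) U E[(busy | ~safe) U ~busy]]) = {0, 3, 5}
|Sat(A[(safe & busy) U E[(busy | ~safe) U ~busy]])| = |{0, 3, 5}| = 3.

3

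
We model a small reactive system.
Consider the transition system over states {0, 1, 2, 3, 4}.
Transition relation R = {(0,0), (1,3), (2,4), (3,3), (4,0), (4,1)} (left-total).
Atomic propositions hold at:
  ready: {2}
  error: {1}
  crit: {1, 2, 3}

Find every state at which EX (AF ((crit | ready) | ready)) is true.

{1, 3, 4}

Sat(crit | ready) = {1, 2, 3}
Sat((crit | ready) | ready) = {1, 2, 3}
AF ((crit | ready) | ready): least fixpoint, start Z0 = {1, 2, 3}, add states with every successor in Z. Already a fixed point.
Sat(AF ((crit | ready) | ready)) = {1, 2, 3}
Sat(EX (AF ((crit | ready) | ready))) = {s : some successor in {1, 2, 3}} = {1, 3, 4}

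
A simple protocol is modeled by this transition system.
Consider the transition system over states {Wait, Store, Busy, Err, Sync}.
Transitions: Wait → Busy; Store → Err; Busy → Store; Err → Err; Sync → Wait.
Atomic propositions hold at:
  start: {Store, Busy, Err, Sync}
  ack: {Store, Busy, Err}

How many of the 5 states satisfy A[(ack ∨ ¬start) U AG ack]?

Sat(¬start) = {Wait}
Sat(ack ∨ ¬start) = {Wait, Store, Busy, Err}
AG ack: greatest fixpoint, start Z0 = {Store, Busy, Err}, keep only states in Sat with every successor in Z. Already a fixed point.
Sat(AG ack) = {Store, Busy, Err}
A[(ack ∨ ¬start) U AG ack]: least fixpoint, start Z0 = Sat(AG ack) = {Store, Busy, Err}, add states in Sat(ack ∨ ¬start) with every successor in Z. Z1 = {Wait, Store, Busy, Err}; fixed.
Sat(A[(ack ∨ ¬start) U AG ack]) = {Wait, Store, Busy, Err}
|Sat(A[(ack ∨ ¬start) U AG ack])| = |{Wait, Store, Busy, Err}| = 4.

4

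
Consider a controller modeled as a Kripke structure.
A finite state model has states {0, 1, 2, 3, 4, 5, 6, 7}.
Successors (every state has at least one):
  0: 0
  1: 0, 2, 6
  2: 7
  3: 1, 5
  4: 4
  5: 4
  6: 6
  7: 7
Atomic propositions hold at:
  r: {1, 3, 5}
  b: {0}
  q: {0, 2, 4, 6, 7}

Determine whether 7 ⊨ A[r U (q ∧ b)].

Sat(q ∧ b) = {0}
A[r U (q ∧ b)]: least fixpoint, start Z0 = Sat((q ∧ b)) = {0}, add states in Sat(r) with every successor in Z. Already a fixed point.
Sat(A[r U (q ∧ b)]) = {0}
7 ∉ Sat(A[r U (q ∧ b)]) = {0}, so the formula does not hold at 7.

No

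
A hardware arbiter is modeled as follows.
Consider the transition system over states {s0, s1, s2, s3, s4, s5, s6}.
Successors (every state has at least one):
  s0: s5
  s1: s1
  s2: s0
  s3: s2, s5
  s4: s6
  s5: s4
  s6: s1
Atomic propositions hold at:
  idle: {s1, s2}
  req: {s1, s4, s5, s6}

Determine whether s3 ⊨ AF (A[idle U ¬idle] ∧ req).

Yes

Sat(¬idle) = {s0, s3, s4, s5, s6}
A[idle U ¬idle]: least fixpoint, start Z0 = Sat(¬idle) = {s0, s3, s4, s5, s6}, add states in Sat(idle) with every successor in Z. Z1 = {s0, s2, s3, s4, s5, s6}; fixed.
Sat(A[idle U ¬idle]) = {s0, s2, s3, s4, s5, s6}
Sat(A[idle U ¬idle] ∧ req) = {s4, s5, s6}
AF (A[idle U ¬idle] ∧ req): least fixpoint, start Z0 = {s4, s5, s6}, add states with every successor in Z. Z1 = {s0, s4, s5, s6}; Z2 = {s0, s2, s4, s5, s6}; Z3 = {s0, s2, s3, s4, s5, s6}; fixed.
Sat(AF (A[idle U ¬idle] ∧ req)) = {s0, s2, s3, s4, s5, s6}
s3 ∈ Sat(AF (A[idle U ¬idle] ∧ req)) = {s0, s2, s3, s4, s5, s6}, so the formula holds at s3.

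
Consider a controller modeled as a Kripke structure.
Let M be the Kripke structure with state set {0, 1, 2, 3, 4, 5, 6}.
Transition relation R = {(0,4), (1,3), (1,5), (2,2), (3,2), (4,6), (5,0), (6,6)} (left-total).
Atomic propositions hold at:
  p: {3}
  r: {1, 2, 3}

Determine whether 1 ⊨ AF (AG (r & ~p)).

No

Sat(~p) = {0, 1, 2, 4, 5, 6}
Sat(r & ~p) = {1, 2}
AG (r & ~p): greatest fixpoint, start Z0 = {1, 2}, keep only states in Sat with every successor in Z. Z1 = {2}; fixed.
Sat(AG (r & ~p)) = {2}
AF (AG (r & ~p)): least fixpoint, start Z0 = {2}, add states with every successor in Z. Z1 = {2, 3}; fixed.
Sat(AF (AG (r & ~p))) = {2, 3}
1 ∉ Sat(AF (AG (r & ~p))) = {2, 3}, so the formula does not hold at 1.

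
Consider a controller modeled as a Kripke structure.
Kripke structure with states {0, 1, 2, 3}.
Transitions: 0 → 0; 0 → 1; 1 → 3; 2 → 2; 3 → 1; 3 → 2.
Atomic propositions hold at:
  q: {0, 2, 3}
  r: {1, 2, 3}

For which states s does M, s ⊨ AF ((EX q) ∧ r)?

Sat(EX q) = {s : some successor in {0, 2, 3}} = {0, 1, 2, 3}
Sat((EX q) ∧ r) = {1, 2, 3}
AF ((EX q) ∧ r): least fixpoint, start Z0 = {1, 2, 3}, add states with every successor in Z. Already a fixed point.
Sat(AF ((EX q) ∧ r)) = {1, 2, 3}

{1, 2, 3}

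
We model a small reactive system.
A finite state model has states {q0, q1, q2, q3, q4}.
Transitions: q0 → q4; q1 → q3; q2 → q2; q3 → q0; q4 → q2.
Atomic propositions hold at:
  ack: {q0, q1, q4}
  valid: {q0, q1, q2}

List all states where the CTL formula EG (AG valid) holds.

AG valid: greatest fixpoint, start Z0 = {q0, q1, q2}, keep only states in Sat with every successor in Z. Z1 = {q2}; fixed.
Sat(AG valid) = {q2}
EG (AG valid): greatest fixpoint, start Z0 = {q2}, keep only states in Sat with some successor in Z. Already a fixed point.
Sat(EG (AG valid)) = {q2}

{q2}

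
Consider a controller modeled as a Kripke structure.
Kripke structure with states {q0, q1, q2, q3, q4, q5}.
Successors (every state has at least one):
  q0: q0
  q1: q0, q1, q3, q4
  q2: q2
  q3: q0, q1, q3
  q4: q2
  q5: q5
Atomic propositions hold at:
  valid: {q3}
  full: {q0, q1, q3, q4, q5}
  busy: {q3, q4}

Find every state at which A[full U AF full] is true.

AF full: least fixpoint, start Z0 = {q0, q1, q3, q4, q5}, add states with every successor in Z. Already a fixed point.
Sat(AF full) = {q0, q1, q3, q4, q5}
A[full U AF full]: least fixpoint, start Z0 = Sat(AF full) = {q0, q1, q3, q4, q5}, add states in Sat(full) with every successor in Z. Already a fixed point.
Sat(A[full U AF full]) = {q0, q1, q3, q4, q5}

{q0, q1, q3, q4, q5}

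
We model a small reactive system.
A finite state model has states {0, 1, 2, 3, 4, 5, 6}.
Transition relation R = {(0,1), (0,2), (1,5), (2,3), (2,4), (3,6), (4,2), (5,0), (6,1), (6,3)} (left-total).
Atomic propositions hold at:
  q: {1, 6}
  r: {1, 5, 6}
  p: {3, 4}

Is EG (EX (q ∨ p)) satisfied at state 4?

No

Sat(q ∨ p) = {1, 3, 4, 6}
Sat(EX (q ∨ p)) = {s : some successor in {1, 3, 4, 6}} = {0, 2, 3, 6}
EG (EX (q ∨ p)): greatest fixpoint, start Z0 = {0, 2, 3, 6}, keep only states in Sat with some successor in Z. Already a fixed point.
Sat(EG (EX (q ∨ p))) = {0, 2, 3, 6}
4 ∉ Sat(EG (EX (q ∨ p))) = {0, 2, 3, 6}, so the formula does not hold at 4.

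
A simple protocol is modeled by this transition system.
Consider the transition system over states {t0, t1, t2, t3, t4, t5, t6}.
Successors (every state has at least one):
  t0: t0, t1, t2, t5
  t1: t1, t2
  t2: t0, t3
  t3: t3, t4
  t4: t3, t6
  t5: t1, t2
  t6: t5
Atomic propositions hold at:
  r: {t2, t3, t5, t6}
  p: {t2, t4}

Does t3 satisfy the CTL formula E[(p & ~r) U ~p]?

Sat(~r) = {t0, t1, t4}
Sat(p & ~r) = {t4}
Sat(~p) = {t0, t1, t3, t5, t6}
E[(p & ~r) U ~p]: least fixpoint, start Z0 = Sat(~p) = {t0, t1, t3, t5, t6}, add states in Sat(p & ~r) with some successor in Z. Z1 = {t0, t1, t3, t4, t5, t6}; fixed.
Sat(E[(p & ~r) U ~p]) = {t0, t1, t3, t4, t5, t6}
t3 ∈ Sat(E[(p & ~r) U ~p]) = {t0, t1, t3, t4, t5, t6}, so the formula holds at t3.

Yes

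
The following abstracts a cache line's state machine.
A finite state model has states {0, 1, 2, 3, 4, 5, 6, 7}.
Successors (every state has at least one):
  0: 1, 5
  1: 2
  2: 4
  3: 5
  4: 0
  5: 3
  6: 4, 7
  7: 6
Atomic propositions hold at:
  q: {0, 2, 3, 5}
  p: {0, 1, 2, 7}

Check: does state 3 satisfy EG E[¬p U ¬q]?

No

Sat(¬p) = {3, 4, 5, 6}
Sat(¬q) = {1, 4, 6, 7}
E[¬p U ¬q]: least fixpoint, start Z0 = Sat(¬q) = {1, 4, 6, 7}, add states in Sat(¬p) with some successor in Z. Already a fixed point.
Sat(E[¬p U ¬q]) = {1, 4, 6, 7}
EG E[¬p U ¬q]: greatest fixpoint, start Z0 = {1, 4, 6, 7}, keep only states in Sat with some successor in Z. Z1 = {6, 7}; fixed.
Sat(EG E[¬p U ¬q]) = {6, 7}
3 ∉ Sat(EG E[¬p U ¬q]) = {6, 7}, so the formula does not hold at 3.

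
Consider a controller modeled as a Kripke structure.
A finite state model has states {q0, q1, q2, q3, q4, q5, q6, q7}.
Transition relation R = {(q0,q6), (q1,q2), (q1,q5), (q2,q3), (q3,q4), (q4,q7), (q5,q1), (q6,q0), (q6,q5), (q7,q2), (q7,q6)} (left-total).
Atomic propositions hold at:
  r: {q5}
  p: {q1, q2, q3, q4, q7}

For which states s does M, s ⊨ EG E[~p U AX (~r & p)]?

Sat(~p) = {q0, q5, q6}
Sat(~r) = {q0, q1, q2, q3, q4, q6, q7}
Sat(~r & p) = {q1, q2, q3, q4, q7}
Sat(AX (~r & p)) = {s : every successor in {q1, q2, q3, q4, q7}} = {q2, q3, q4, q5}
E[~p U AX (~r & p)]: least fixpoint, start Z0 = Sat(AX (~r & p)) = {q2, q3, q4, q5}, add states in Sat(~p) with some successor in Z. Z1 = {q2, q3, q4, q5, q6}; Z2 = {q0, q2, q3, q4, q5, q6}; fixed.
Sat(E[~p U AX (~r & p)]) = {q0, q2, q3, q4, q5, q6}
EG E[~p U AX (~r & p)]: greatest fixpoint, start Z0 = {q0, q2, q3, q4, q5, q6}, keep only states in Sat with some successor in Z. Z1 = {q0, q2, q3, q6}; Z2 = {q0, q2, q6}; Z3 = {q0, q6}; fixed.
Sat(EG E[~p U AX (~r & p)]) = {q0, q6}

{q0, q6}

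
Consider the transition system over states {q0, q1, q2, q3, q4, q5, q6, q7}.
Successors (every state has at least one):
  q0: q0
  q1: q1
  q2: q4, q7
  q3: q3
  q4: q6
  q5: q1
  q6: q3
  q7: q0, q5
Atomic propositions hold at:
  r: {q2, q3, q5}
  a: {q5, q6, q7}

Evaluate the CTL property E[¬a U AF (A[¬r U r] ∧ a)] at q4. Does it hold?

Yes

Sat(¬a) = {q0, q1, q2, q3, q4}
Sat(¬r) = {q0, q1, q4, q6, q7}
A[¬r U r]: least fixpoint, start Z0 = Sat(r) = {q2, q3, q5}, add states in Sat(¬r) with every successor in Z. Z1 = {q2, q3, q5, q6}; Z2 = {q2, q3, q4, q5, q6}; fixed.
Sat(A[¬r U r]) = {q2, q3, q4, q5, q6}
Sat(A[¬r U r] ∧ a) = {q5, q6}
AF (A[¬r U r] ∧ a): least fixpoint, start Z0 = {q5, q6}, add states with every successor in Z. Z1 = {q4, q5, q6}; fixed.
Sat(AF (A[¬r U r] ∧ a)) = {q4, q5, q6}
E[¬a U AF (A[¬r U r] ∧ a)]: least fixpoint, start Z0 = Sat(AF (A[¬r U r] ∧ a)) = {q4, q5, q6}, add states in Sat(¬a) with some successor in Z. Z1 = {q2, q4, q5, q6}; fixed.
Sat(E[¬a U AF (A[¬r U r] ∧ a)]) = {q2, q4, q5, q6}
q4 ∈ Sat(E[¬a U AF (A[¬r U r] ∧ a)]) = {q2, q4, q5, q6}, so the formula holds at q4.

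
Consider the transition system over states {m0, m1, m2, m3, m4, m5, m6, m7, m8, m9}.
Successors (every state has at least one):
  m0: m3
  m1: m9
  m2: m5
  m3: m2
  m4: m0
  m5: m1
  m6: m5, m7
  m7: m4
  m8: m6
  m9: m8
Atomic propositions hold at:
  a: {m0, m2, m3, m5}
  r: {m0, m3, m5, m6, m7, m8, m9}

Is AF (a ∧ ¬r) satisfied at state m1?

No

Sat(¬r) = {m1, m2, m4}
Sat(a ∧ ¬r) = {m2}
AF (a ∧ ¬r): least fixpoint, start Z0 = {m2}, add states with every successor in Z. Z1 = {m2, m3}; Z2 = {m0, m2, m3}; Z3 = {m0, m2, m3, m4}; Z4 = {m0, m2, m3, m4, m7}; fixed.
Sat(AF (a ∧ ¬r)) = {m0, m2, m3, m4, m7}
m1 ∉ Sat(AF (a ∧ ¬r)) = {m0, m2, m3, m4, m7}, so the formula does not hold at m1.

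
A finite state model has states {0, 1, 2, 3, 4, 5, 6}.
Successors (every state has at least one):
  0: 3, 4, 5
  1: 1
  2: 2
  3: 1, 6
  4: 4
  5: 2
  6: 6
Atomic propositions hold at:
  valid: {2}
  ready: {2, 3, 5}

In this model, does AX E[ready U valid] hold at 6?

E[ready U valid]: least fixpoint, start Z0 = Sat(valid) = {2}, add states in Sat(ready) with some successor in Z. Z1 = {2, 5}; fixed.
Sat(E[ready U valid]) = {2, 5}
Sat(AX E[ready U valid]) = {s : every successor in {2, 5}} = {2, 5}
6 ∉ Sat(AX E[ready U valid]) = {2, 5}, so the formula does not hold at 6.

No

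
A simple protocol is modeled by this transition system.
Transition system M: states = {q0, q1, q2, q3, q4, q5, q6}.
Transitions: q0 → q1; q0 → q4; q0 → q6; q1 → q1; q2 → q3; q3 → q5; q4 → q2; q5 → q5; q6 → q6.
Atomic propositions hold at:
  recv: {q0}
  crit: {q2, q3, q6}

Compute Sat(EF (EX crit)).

{q0, q2, q4, q6}

Sat(EX crit) = {s : some successor in {q2, q3, q6}} = {q0, q2, q4, q6}
EF (EX crit): least fixpoint, start Z0 = {q0, q2, q4, q6}, add states with some successor in Z. Already a fixed point.
Sat(EF (EX crit)) = {q0, q2, q4, q6}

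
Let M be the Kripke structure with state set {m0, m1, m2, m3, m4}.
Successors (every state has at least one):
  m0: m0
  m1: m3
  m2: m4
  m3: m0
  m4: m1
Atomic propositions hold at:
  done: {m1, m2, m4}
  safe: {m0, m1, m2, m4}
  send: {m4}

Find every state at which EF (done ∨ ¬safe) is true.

{m1, m2, m3, m4}

Sat(¬safe) = {m3}
Sat(done ∨ ¬safe) = {m1, m2, m3, m4}
EF (done ∨ ¬safe): least fixpoint, start Z0 = {m1, m2, m3, m4}, add states with some successor in Z. Already a fixed point.
Sat(EF (done ∨ ¬safe)) = {m1, m2, m3, m4}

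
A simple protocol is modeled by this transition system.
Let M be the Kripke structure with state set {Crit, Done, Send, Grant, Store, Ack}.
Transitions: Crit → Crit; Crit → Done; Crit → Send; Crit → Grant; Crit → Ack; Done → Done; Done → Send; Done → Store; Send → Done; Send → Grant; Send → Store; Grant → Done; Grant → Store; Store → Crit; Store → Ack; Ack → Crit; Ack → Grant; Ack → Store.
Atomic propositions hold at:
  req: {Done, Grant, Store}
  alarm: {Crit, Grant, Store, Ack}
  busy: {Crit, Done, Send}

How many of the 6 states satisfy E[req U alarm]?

E[req U alarm]: least fixpoint, start Z0 = Sat(alarm) = {Crit, Grant, Store, Ack}, add states in Sat(req) with some successor in Z. Z1 = {Crit, Done, Grant, Store, Ack}; fixed.
Sat(E[req U alarm]) = {Crit, Done, Grant, Store, Ack}
|Sat(E[req U alarm])| = |{Crit, Done, Grant, Store, Ack}| = 5.

5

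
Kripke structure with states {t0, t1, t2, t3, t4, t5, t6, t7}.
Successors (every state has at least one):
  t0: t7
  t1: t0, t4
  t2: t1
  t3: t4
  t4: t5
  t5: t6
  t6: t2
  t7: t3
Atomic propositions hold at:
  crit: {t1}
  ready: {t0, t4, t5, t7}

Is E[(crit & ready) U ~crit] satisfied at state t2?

Sat(crit & ready) = ∅
Sat(~crit) = {t0, t2, t3, t4, t5, t6, t7}
E[(crit & ready) U ~crit]: least fixpoint, start Z0 = Sat(~crit) = {t0, t2, t3, t4, t5, t6, t7}, add states in Sat(crit & ready) with some successor in Z. Already a fixed point.
Sat(E[(crit & ready) U ~crit]) = {t0, t2, t3, t4, t5, t6, t7}
t2 ∈ Sat(E[(crit & ready) U ~crit]) = {t0, t2, t3, t4, t5, t6, t7}, so the formula holds at t2.

Yes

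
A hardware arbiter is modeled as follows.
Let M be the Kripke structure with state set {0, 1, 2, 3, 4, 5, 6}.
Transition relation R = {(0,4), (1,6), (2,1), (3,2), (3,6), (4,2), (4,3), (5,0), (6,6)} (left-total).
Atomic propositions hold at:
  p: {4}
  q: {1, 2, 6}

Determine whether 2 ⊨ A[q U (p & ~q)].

Sat(~q) = {0, 3, 4, 5}
Sat(p & ~q) = {4}
A[q U (p & ~q)]: least fixpoint, start Z0 = Sat((p & ~q)) = {4}, add states in Sat(q) with every successor in Z. Already a fixed point.
Sat(A[q U (p & ~q)]) = {4}
2 ∉ Sat(A[q U (p & ~q)]) = {4}, so the formula does not hold at 2.

No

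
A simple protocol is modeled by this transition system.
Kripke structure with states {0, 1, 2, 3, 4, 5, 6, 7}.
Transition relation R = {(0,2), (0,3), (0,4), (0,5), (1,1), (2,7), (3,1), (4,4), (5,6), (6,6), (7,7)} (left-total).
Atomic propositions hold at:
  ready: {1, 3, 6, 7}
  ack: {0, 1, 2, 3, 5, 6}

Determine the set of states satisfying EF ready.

{0, 1, 2, 3, 5, 6, 7}

EF ready: least fixpoint, start Z0 = {1, 3, 6, 7}, add states with some successor in Z. Z1 = {0, 1, 2, 3, 5, 6, 7}; fixed.
Sat(EF ready) = {0, 1, 2, 3, 5, 6, 7}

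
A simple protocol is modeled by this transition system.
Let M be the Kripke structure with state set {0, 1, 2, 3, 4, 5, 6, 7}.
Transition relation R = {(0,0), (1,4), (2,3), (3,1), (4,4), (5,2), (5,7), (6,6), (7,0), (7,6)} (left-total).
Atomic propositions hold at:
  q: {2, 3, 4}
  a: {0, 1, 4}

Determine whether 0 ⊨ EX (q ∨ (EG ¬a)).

Sat(¬a) = {2, 3, 5, 6, 7}
EG ¬a: greatest fixpoint, start Z0 = {2, 3, 5, 6, 7}, keep only states in Sat with some successor in Z. Z1 = {2, 5, 6, 7}; Z2 = {5, 6, 7}; fixed.
Sat(EG ¬a) = {5, 6, 7}
Sat(q ∨ (EG ¬a)) = {2, 3, 4, 5, 6, 7}
Sat(EX (q ∨ (EG ¬a))) = {s : some successor in {2, 3, 4, 5, 6, 7}} = {1, 2, 4, 5, 6, 7}
0 ∉ Sat(EX (q ∨ (EG ¬a))) = {1, 2, 4, 5, 6, 7}, so the formula does not hold at 0.

No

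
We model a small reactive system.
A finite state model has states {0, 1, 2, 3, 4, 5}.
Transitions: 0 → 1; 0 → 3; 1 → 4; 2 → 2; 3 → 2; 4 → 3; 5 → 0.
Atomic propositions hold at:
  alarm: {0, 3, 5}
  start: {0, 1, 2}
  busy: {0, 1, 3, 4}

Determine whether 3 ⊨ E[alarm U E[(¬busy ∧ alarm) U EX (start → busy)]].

Sat(¬busy) = {2, 5}
Sat(¬busy ∧ alarm) = {5}
Sat(start → busy) = {0, 1, 3, 4, 5}
Sat(EX (start → busy)) = {s : some successor in {0, 1, 3, 4, 5}} = {0, 1, 4, 5}
E[(¬busy ∧ alarm) U EX (start → busy)]: least fixpoint, start Z0 = Sat(EX (start → busy)) = {0, 1, 4, 5}, add states in Sat(¬busy ∧ alarm) with some successor in Z. Already a fixed point.
Sat(E[(¬busy ∧ alarm) U EX (start → busy)]) = {0, 1, 4, 5}
E[alarm U E[(¬busy ∧ alarm) U EX (start → busy)]]: least fixpoint, start Z0 = Sat(E[(¬busy ∧ alarm) U EX (start → busy)]) = {0, 1, 4, 5}, add states in Sat(alarm) with some successor in Z. Already a fixed point.
Sat(E[alarm U E[(¬busy ∧ alarm) U EX (start → busy)]]) = {0, 1, 4, 5}
3 ∉ Sat(E[alarm U E[(¬busy ∧ alarm) U EX (start → busy)]]) = {0, 1, 4, 5}, so the formula does not hold at 3.

No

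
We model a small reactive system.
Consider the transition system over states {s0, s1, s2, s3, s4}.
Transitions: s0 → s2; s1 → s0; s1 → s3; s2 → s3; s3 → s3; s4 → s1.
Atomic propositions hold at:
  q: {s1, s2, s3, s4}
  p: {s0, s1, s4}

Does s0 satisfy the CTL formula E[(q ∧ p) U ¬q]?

Sat(q ∧ p) = {s1, s4}
Sat(¬q) = {s0}
E[(q ∧ p) U ¬q]: least fixpoint, start Z0 = Sat(¬q) = {s0}, add states in Sat(q ∧ p) with some successor in Z. Z1 = {s0, s1}; Z2 = {s0, s1, s4}; fixed.
Sat(E[(q ∧ p) U ¬q]) = {s0, s1, s4}
s0 ∈ Sat(E[(q ∧ p) U ¬q]) = {s0, s1, s4}, so the formula holds at s0.

Yes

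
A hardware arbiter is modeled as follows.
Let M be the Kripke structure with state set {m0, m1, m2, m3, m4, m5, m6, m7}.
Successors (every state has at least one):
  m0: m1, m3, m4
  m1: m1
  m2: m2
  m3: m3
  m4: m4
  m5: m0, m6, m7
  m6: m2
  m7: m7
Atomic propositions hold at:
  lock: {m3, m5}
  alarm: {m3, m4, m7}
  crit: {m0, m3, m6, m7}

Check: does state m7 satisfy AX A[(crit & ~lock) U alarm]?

Yes

Sat(~lock) = {m0, m1, m2, m4, m6, m7}
Sat(crit & ~lock) = {m0, m6, m7}
A[(crit & ~lock) U alarm]: least fixpoint, start Z0 = Sat(alarm) = {m3, m4, m7}, add states in Sat(crit & ~lock) with every successor in Z. Already a fixed point.
Sat(A[(crit & ~lock) U alarm]) = {m3, m4, m7}
Sat(AX A[(crit & ~lock) U alarm]) = {s : every successor in {m3, m4, m7}} = {m3, m4, m7}
m7 ∈ Sat(AX A[(crit & ~lock) U alarm]) = {m3, m4, m7}, so the formula holds at m7.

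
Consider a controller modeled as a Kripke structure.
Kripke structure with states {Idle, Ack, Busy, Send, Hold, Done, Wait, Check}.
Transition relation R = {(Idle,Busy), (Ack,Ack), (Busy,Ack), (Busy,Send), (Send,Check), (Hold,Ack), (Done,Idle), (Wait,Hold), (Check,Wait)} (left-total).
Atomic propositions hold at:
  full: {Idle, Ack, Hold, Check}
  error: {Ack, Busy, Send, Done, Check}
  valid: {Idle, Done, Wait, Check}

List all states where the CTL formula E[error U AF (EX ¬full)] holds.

Sat(¬full) = {Busy, Send, Done, Wait}
Sat(EX ¬full) = {s : some successor in {Busy, Send, Done, Wait}} = {Idle, Busy, Check}
AF (EX ¬full): least fixpoint, start Z0 = {Idle, Busy, Check}, add states with every successor in Z. Z1 = {Idle, Busy, Send, Done, Check}; fixed.
Sat(AF (EX ¬full)) = {Idle, Busy, Send, Done, Check}
E[error U AF (EX ¬full)]: least fixpoint, start Z0 = Sat(AF (EX ¬full)) = {Idle, Busy, Send, Done, Check}, add states in Sat(error) with some successor in Z. Already a fixed point.
Sat(E[error U AF (EX ¬full)]) = {Idle, Busy, Send, Done, Check}

{Idle, Busy, Send, Done, Check}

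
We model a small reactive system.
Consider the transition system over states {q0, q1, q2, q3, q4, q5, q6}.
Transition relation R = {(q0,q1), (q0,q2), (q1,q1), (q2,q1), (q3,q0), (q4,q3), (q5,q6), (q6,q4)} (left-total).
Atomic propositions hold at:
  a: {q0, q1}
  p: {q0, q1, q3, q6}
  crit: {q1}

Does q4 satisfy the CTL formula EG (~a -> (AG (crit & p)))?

No

Sat(~a) = {q2, q3, q4, q5, q6}
Sat(crit & p) = {q1}
AG (crit & p): greatest fixpoint, start Z0 = {q1}, keep only states in Sat with every successor in Z. Already a fixed point.
Sat(AG (crit & p)) = {q1}
Sat(~a -> (AG (crit & p))) = {q0, q1}
EG (~a -> (AG (crit & p))): greatest fixpoint, start Z0 = {q0, q1}, keep only states in Sat with some successor in Z. Already a fixed point.
Sat(EG (~a -> (AG (crit & p)))) = {q0, q1}
q4 ∉ Sat(EG (~a -> (AG (crit & p)))) = {q0, q1}, so the formula does not hold at q4.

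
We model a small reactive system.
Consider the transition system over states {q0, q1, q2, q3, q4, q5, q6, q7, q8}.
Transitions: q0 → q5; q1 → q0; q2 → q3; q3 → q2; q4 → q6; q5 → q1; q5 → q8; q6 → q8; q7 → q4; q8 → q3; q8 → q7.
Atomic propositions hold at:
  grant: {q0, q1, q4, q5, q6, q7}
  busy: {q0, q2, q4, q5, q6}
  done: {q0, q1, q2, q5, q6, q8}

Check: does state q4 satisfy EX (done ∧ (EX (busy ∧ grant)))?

Sat(busy ∧ grant) = {q0, q4, q5, q6}
Sat(EX (busy ∧ grant)) = {s : some successor in {q0, q4, q5, q6}} = {q0, q1, q4, q7}
Sat(done ∧ (EX (busy ∧ grant))) = {q0, q1}
Sat(EX (done ∧ (EX (busy ∧ grant)))) = {s : some successor in {q0, q1}} = {q1, q5}
q4 ∉ Sat(EX (done ∧ (EX (busy ∧ grant)))) = {q1, q5}, so the formula does not hold at q4.

No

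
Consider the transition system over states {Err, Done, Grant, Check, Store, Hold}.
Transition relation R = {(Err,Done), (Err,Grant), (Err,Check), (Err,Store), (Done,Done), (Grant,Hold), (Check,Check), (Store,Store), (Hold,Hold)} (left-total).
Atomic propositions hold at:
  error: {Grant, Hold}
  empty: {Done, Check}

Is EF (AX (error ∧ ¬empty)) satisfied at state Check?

No

Sat(¬empty) = {Err, Grant, Store, Hold}
Sat(error ∧ ¬empty) = {Grant, Hold}
Sat(AX (error ∧ ¬empty)) = {s : every successor in {Grant, Hold}} = {Grant, Hold}
EF (AX (error ∧ ¬empty)): least fixpoint, start Z0 = {Grant, Hold}, add states with some successor in Z. Z1 = {Err, Grant, Hold}; fixed.
Sat(EF (AX (error ∧ ¬empty))) = {Err, Grant, Hold}
Check ∉ Sat(EF (AX (error ∧ ¬empty))) = {Err, Grant, Hold}, so the formula does not hold at Check.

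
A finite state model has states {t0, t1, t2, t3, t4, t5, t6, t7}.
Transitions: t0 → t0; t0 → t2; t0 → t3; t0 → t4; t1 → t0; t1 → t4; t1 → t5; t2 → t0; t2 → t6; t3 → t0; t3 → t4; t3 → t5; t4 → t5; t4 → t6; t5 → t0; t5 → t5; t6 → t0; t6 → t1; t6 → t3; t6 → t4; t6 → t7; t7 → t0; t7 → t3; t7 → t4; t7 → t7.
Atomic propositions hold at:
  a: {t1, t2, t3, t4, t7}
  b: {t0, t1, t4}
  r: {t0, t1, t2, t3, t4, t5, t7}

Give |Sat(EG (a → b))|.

Sat(a → b) = {t0, t1, t4, t5, t6}
EG (a → b): greatest fixpoint, start Z0 = {t0, t1, t4, t5, t6}, keep only states in Sat with some successor in Z. Already a fixed point.
Sat(EG (a → b)) = {t0, t1, t4, t5, t6}
|Sat(EG (a → b))| = |{t0, t1, t4, t5, t6}| = 5.

5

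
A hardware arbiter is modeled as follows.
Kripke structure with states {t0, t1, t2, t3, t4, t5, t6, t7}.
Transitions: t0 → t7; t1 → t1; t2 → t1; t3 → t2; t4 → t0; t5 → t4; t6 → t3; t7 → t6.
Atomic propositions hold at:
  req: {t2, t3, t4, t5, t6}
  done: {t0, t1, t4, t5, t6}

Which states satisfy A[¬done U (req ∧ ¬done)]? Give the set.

{t2, t3}

Sat(¬done) = {t2, t3, t7}
Sat(req ∧ ¬done) = {t2, t3}
A[¬done U (req ∧ ¬done)]: least fixpoint, start Z0 = Sat((req ∧ ¬done)) = {t2, t3}, add states in Sat(¬done) with every successor in Z. Already a fixed point.
Sat(A[¬done U (req ∧ ¬done)]) = {t2, t3}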